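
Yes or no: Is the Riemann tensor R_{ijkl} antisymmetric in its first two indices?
R_{ijkl} = -R_{jikl} (follows from metric compatibility).
Yes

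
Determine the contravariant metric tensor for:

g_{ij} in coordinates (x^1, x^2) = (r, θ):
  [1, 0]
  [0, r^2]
The metric is diagonal, so g^{ij} is diagonal with entries 1/g_{ii}: diag(1, 1/(r^2)).
g^{ij}:
  [1, 0]
  [0, 1/r^2]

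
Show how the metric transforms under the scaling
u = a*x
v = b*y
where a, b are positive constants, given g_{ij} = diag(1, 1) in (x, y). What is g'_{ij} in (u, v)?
Invert the transformation: x = u/a, y = v/b
g'_{ij} = (∂x^k/∂x'^i)(∂x^l/∂x'^j) g_{kl}; with g_{kl} = δ_{kl} this is Σ_k (∂x^k/∂x'^i)(∂x^k/∂x'^j).
Jacobian: ∂x/∂u = 1/a, ∂x/∂v = 0, ∂y/∂u = 0, ∂y/∂v = 1/b
g'_{uu} = (1/a)(1/a) + (0)(0) = 1/a^2
g'_{uv} = (1/a)(0) + (0)(1/b) = 0
g'_{vv} = (0)(0) + (1/b)(1/b) = 1/b^2
g'_{ij} = diag(1/a^2, 1/b^2)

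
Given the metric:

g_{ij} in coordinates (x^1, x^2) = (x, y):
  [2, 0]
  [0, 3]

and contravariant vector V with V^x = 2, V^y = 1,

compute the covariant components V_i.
V_i = g_{ij} V^j:
V_x = (2)(2) + (0)(1) = 4
V_y = (0)(2) + (3)(1) = 3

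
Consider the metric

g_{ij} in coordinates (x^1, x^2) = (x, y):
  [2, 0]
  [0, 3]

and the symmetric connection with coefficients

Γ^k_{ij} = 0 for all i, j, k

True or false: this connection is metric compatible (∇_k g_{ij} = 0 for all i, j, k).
Using ∇_k g_{ij} = ∂_k g_{ij} - Γ^m_{ki} g_{mj} - Γ^m_{kj} g_{im}:
e.g. ∇_y g_{yy} = (0) - (0) - (0) = 0
Every component ∇_k g_{ij} vanishes: the connection is metric compatible.
True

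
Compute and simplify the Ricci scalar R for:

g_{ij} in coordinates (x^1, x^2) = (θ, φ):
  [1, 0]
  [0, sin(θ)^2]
Non-zero Christoffel symbols (Γ^k_{ij} = Γ^k_{ji}):
Γ^θ_{φ φ} = -sin(2*θ)/2
Γ^φ_{θ φ} = 1/tan(θ)
Ricci tensor (R_{ij} = R^k_{ikj}): R_{θθ} = 1, R_{θφ} = 0, R_{φφ} = sin(θ)^2
Inverse metric: g^{θθ} = 1, g^{φφ} = 1/sin(θ)^2
R = g^{ij} R_{ij} = (1)(1) + (1/sin(θ)^2)(sin(θ)^2) = 2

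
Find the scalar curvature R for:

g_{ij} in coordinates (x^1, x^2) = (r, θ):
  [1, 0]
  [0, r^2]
Non-zero Christoffel symbols (Γ^k_{ij} = Γ^k_{ji}):
Γ^r_{θ θ} = -r
Γ^θ_{r θ} = 1/r
Ricci tensor (R_{ij} = R^k_{ikj}): R_{rr} = 0, R_{rθ} = 0, R_{θθ} = 0
Inverse metric: g^{rr} = 1, g^{θθ} = 1/r^2
R = g^{ij} R_{ij} = (1)(0) + (1/r^2)(0) = 0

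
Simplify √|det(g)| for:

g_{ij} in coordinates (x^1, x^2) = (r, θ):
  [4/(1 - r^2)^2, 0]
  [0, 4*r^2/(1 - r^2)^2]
det(g) = 16*r^2/(1 - r^2)^4
√|det(g)| = 4*r/(r^2 - 1)^2
Volume element: dV = 4*r/(r^2 - 1)^2 dr dθ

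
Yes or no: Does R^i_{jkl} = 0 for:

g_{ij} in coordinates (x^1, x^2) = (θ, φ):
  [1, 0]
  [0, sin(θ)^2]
Non-zero Christoffel symbols:
Γ^θ_{φ φ} = -sin(2*θ)/2
Γ^φ_{θ φ} = 1/tan(θ)
Ricci tensor: R_{θθ} = 1, R_{θφ} = 0, R_{φφ} = sin(θ)^2
The Ricci tensor is non-zero, so the Riemann tensor is non-zero: not flat.
No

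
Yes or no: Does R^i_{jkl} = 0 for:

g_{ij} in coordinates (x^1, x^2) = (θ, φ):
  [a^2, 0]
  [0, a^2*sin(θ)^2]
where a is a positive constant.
Non-zero Christoffel symbols:
Γ^θ_{φ φ} = -sin(2*θ)/2
Γ^φ_{θ φ} = 1/tan(θ)
Ricci tensor: R_{θθ} = 1, R_{θφ} = 0, R_{φφ} = sin(θ)^2
The Ricci tensor is non-zero, so the Riemann tensor is non-zero: not flat.
No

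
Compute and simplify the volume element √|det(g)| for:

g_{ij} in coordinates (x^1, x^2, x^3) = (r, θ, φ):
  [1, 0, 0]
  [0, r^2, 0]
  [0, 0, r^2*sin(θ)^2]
det(g) = r^4*sin(θ)^2
√|det(g)| = r^2*sin(θ) (taking 0 < θ < π so that |sin(θ)| = sin(θ))
Volume element: dV = r^2*sin(θ) dr dθ dφ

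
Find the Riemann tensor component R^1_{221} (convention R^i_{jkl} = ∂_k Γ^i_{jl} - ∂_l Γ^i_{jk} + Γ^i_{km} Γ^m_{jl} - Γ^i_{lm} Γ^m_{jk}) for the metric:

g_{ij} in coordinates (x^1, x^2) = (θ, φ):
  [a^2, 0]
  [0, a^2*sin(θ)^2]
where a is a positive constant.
Non-zero Christoffel symbols (Γ^k_{ij} = Γ^k_{ji}):
Γ^θ_{φ φ} = -sin(2*θ)/2
Γ^φ_{θ φ} = 1/tan(θ)
R^θ_{φ φ θ} = ∂_φ Γ^θ_{φ θ} - ∂_θ Γ^θ_{φ φ} + Γ^θ_{φ m} Γ^m_{φ θ} - Γ^θ_{θ m} Γ^m_{φ φ}
  = (0) - (-cos(2*θ)) + (-cos(θ)^2) - (0) = -sin(θ)^2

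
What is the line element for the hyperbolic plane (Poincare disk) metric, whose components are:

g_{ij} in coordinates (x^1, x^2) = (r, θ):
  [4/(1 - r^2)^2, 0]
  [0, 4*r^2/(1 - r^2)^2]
ds^2 = g_{ij} dx^i dx^j; only the non-zero components contribute.
ds^2 = (4/(1 - r^2)^2) dr^2 + (4*r^2/(1 - r^2)^2) dθ^2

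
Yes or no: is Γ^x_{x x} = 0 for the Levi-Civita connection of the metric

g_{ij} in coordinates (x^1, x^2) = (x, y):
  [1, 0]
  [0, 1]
Γ^x_{x x} = (1/2) g^{xx} (∂_x g_{xx} + ∂_x g_{xx} - ∂_x g_{xx}) = (1/2)(1)((0) + (0) - (0)) = 0
This equals the proposed value 0.
Yes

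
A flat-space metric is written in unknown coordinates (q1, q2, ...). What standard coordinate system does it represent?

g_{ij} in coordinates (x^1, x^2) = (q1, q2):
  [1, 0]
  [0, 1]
All components are constant and the metric is the identity, i.e. orthonormal rectilinear coordinates.
Cartesian (2D) coordinates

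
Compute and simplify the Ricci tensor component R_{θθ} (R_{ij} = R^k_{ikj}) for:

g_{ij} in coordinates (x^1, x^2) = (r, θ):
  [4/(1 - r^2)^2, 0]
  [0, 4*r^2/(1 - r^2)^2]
Non-zero Christoffel symbols (Γ^k_{ij} = Γ^k_{ji}):
Γ^r_{r r} = 2*r/(1 - r^2)
Γ^r_{θ θ} = (r^3 + r)/(r^2 - 1)
Γ^θ_{r θ} = (-r^2 - 1)/(r^3 - r)
R^r_{θ r θ} = ∂_r Γ^r_{θ θ} - ∂_θ Γ^r_{θ r} + Γ^r_{r m} Γ^m_{θ θ} - Γ^r_{θ m} Γ^m_{θ r}
  = ((r^4 - 4*r^2 - 1)/(r^2 - 1)^2) - (0) + (-2*r^2*(r^2 + 1)/(r^2 - 1)^2) - (-(r^2 + 1)^2/(r^2 - 1)^2) = -4*r^2/(r^2 - 1)^2
R^θ_{θ θ θ} = 0 (a repeated index in an antisymmetric pair)
R_{θθ} = R^r_{θ r θ} + R^θ_{θ θ θ} = (-4*r^2/(r^2 - 1)^2) + (0) = -4*r^2/(r^2 - 1)^2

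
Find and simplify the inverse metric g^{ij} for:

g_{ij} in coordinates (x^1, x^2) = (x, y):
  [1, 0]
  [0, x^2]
The metric is diagonal, so g^{ij} is diagonal with entries 1/g_{ii}: diag(1, 1/(x^2)).
g^{ij}:
  [1, 0]
  [0, 1/x^2]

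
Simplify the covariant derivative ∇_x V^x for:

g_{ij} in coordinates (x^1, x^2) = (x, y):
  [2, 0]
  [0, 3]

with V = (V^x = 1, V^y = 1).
All Christoffel symbols are zero.
∇_x V^x = ∂_x V^x + Γ^x_{x j} V^j
  = (0) + (0)(1) + (0)(1)
  = 0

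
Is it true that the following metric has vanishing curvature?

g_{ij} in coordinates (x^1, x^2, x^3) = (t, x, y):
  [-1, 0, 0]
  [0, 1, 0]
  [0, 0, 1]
All metric components are constant, so every Christoffel symbol vanishes and R^i_{jkl} = 0.
Yes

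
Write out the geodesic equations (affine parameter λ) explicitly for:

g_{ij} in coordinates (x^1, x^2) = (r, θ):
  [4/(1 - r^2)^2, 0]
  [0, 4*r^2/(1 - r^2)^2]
Geodesic equation: d^2x^k/dλ^2 + Γ^k_{ij} (dx^i/dλ)(dx^j/dλ) = 0.
Non-zero Christoffel symbols:
Γ^r_{r r} = 2*r/(1 - r^2)
Γ^r_{θ θ} = (r^3 + r)/(r^2 - 1)
Γ^θ_{r θ} = (-r^2 - 1)/(r^3 - r)
Substituting (the symmetric pair Γ^k_{ij}, Γ^k_{ji} combines into a factor 2):
d^2r/dλ^2 + (2*r/(1 - r^2)) (dr/dλ)^2 + ((r^3 + r)/(r^2 - 1)) (dθ/dλ)^2 = 0
d^2θ/dλ^2 + ((-2*r^2 - 2)/(r^3 - r)) (dr/dλ)(dθ/dλ) = 0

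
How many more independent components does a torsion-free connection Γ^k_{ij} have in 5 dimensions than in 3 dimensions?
Independent components in n dimensions: n × n(n+1)/2 = n^2(n+1)/2.
5D: 5 × 15 = 75
3D: 3 × 6 = 18
Difference = 75 - 18 = 57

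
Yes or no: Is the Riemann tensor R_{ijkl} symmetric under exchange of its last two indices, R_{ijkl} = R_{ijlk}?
It is antisymmetric in the last pair: R_{ijkl} = -R_{ijlk}.
No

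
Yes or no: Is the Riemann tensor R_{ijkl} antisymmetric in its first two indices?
R_{ijkl} = -R_{jikl} (follows from metric compatibility).
Yes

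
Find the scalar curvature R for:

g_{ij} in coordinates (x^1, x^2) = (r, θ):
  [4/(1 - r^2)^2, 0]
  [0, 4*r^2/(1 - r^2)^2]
Non-zero Christoffel symbols (Γ^k_{ij} = Γ^k_{ji}):
Γ^r_{r r} = 2*r/(1 - r^2)
Γ^r_{θ θ} = (r^3 + r)/(r^2 - 1)
Γ^θ_{r θ} = (-r^2 - 1)/(r^3 - r)
Ricci tensor (R_{ij} = R^k_{ikj}): R_{rr} = -4/(r^2 - 1)^2, R_{rθ} = 0, R_{θθ} = -4*r^2/(r^2 - 1)^2
Inverse metric: g^{rr} = (1 - r^2)^2/4, g^{θθ} = (1 - r^2)^2/(4*r^2)
R = g^{ij} R_{ij} = ((1 - r^2)^2/4)(-4/(r^2 - 1)^2) + ((1 - r^2)^2/(4*r^2))(-4*r^2/(r^2 - 1)^2) = -2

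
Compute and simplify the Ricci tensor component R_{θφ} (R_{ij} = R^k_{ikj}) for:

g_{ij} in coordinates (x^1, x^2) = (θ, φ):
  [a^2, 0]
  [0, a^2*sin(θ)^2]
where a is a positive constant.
Non-zero Christoffel symbols (Γ^k_{ij} = Γ^k_{ji}):
Γ^θ_{φ φ} = -sin(2*θ)/2
Γ^φ_{θ φ} = 1/tan(θ)
R^θ_{θ θ φ} = 0 (a repeated index in an antisymmetric pair)
R^φ_{θ φ φ} = 0 (a repeated index in an antisymmetric pair)
R_{θφ} = R^θ_{θ θ φ} + R^φ_{θ φ φ} = (0) + (0) = 0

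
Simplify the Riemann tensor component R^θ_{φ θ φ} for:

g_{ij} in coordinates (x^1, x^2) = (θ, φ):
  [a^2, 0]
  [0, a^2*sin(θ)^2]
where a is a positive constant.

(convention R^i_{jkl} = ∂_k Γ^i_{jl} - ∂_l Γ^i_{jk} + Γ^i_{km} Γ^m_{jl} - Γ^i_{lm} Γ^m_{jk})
Non-zero Christoffel symbols (Γ^k_{ij} = Γ^k_{ji}):
Γ^θ_{φ φ} = -sin(2*θ)/2
Γ^φ_{θ φ} = 1/tan(θ)
R^θ_{φ θ φ} = ∂_θ Γ^θ_{φ φ} - ∂_φ Γ^θ_{φ θ} + Γ^θ_{θ m} Γ^m_{φ φ} - Γ^θ_{φ m} Γ^m_{φ θ}
  = (-cos(2*θ)) - (0) + (0) - (-cos(θ)^2) = sin(θ)^2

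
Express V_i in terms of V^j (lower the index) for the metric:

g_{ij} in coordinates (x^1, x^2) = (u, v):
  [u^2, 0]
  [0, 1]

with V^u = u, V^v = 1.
V_i = g_{ij} V^j:
V_u = (u^2)(u) + (0)(1) = u^3
V_v = (0)(u) + (1)(1) = 1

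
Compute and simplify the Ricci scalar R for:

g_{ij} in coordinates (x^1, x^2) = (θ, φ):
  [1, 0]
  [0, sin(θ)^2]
Non-zero Christoffel symbols (Γ^k_{ij} = Γ^k_{ji}):
Γ^θ_{φ φ} = -sin(2*θ)/2
Γ^φ_{θ φ} = 1/tan(θ)
Ricci tensor (R_{ij} = R^k_{ikj}): R_{θθ} = 1, R_{θφ} = 0, R_{φφ} = sin(θ)^2
Inverse metric: g^{θθ} = 1, g^{φφ} = 1/sin(θ)^2
R = g^{ij} R_{ij} = (1)(1) + (1/sin(θ)^2)(sin(θ)^2) = 2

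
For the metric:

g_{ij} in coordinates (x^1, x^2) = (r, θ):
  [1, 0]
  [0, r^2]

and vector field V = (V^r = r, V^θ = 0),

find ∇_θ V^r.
Non-zero Christoffel symbols:
Γ^r_{θ θ} = -r
Γ^θ_{r θ} = 1/r
∇_θ V^r = ∂_θ V^r + Γ^r_{θ j} V^j
  = (0) + (0)(r) + (-r)(0)
  = 0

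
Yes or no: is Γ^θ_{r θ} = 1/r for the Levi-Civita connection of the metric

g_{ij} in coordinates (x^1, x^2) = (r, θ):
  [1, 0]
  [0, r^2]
Γ^θ_{r θ} = (1/2) g^{θθ} (∂_r g_{θθ} + ∂_θ g_{θr} - ∂_θ g_{rθ}) = (1/2)(1/r^2)((2*r) + (0) - (0)) = 1/r
This equals the proposed value 1/r.
Yes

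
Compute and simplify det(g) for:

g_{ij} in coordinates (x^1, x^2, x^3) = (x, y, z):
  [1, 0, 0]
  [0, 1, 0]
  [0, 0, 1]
Diagonal metric: det(g) = g_{11}·g_{22}·g_{33}
= (1)·(1)·(1)
det(g) = 1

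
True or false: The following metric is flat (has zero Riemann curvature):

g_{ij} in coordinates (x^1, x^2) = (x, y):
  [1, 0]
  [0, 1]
All metric components are constant, so every Christoffel symbol vanishes and R^i_{jkl} = 0.
True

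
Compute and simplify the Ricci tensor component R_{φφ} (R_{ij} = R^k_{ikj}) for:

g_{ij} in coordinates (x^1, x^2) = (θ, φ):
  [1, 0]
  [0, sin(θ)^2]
Non-zero Christoffel symbols (Γ^k_{ij} = Γ^k_{ji}):
Γ^θ_{φ φ} = -sin(2*θ)/2
Γ^φ_{θ φ} = 1/tan(θ)
R^θ_{φ θ φ} = ∂_θ Γ^θ_{φ φ} - ∂_φ Γ^θ_{φ θ} + Γ^θ_{θ m} Γ^m_{φ φ} - Γ^θ_{φ m} Γ^m_{φ θ}
  = (-cos(2*θ)) - (0) + (0) - (-cos(θ)^2) = sin(θ)^2
R^φ_{φ φ φ} = 0 (a repeated index in an antisymmetric pair)
R_{φφ} = R^θ_{φ θ φ} + R^φ_{φ φ φ} = (sin(θ)^2) + (0) = sin(θ)^2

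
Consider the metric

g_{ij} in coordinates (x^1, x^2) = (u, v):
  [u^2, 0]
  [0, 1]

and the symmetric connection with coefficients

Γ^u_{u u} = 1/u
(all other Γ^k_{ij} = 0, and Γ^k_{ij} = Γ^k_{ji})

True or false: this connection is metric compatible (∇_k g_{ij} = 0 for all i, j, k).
Using ∇_k g_{ij} = ∂_k g_{ij} - Γ^m_{ki} g_{mj} - Γ^m_{kj} g_{im}:
e.g. ∇_u g_{uu} = (2*u) - (u) - (u) = 0
Every component ∇_k g_{ij} vanishes: the connection is metric compatible.
True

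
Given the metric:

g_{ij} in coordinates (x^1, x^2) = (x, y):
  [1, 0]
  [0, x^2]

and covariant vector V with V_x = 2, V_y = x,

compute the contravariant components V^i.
Inverse metric (diagonal): g^{xx} = 1, g^{yy} = 1/x^2
V^i = g^{ij} V_j:
V^x = (1)(2) + (0)(x) = 2
V^y = (0)(2) + (1/x^2)(x) = 1/x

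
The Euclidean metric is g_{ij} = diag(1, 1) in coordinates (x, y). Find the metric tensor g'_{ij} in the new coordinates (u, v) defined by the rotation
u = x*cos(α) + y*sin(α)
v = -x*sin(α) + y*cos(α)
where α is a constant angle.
Invert the transformation: x = u*cos(α) - v*sin(α), y = u*sin(α) + v*cos(α)
g'_{ij} = (∂x^k/∂x'^i)(∂x^l/∂x'^j) g_{kl}; with g_{kl} = δ_{kl} this is Σ_k (∂x^k/∂x'^i)(∂x^k/∂x'^j).
Jacobian: ∂x/∂u = cos(α), ∂x/∂v = -sin(α), ∂y/∂u = sin(α), ∂y/∂v = cos(α)
g'_{uu} = (cos(α))(cos(α)) + (sin(α))(sin(α)) = 1
g'_{uv} = (cos(α))(-sin(α)) + (sin(α))(cos(α)) = 0
g'_{vv} = (-sin(α))(-sin(α)) + (cos(α))(cos(α)) = 1
g'_{ij} = diag(1, 1)
The Euclidean metric is invariant under rotations.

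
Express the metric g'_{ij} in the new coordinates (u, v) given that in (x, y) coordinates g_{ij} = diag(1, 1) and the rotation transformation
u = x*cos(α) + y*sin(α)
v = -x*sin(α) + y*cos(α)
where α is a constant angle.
Invert the transformation: x = u*cos(α) - v*sin(α), y = u*sin(α) + v*cos(α)
g'_{ij} = (∂x^k/∂x'^i)(∂x^l/∂x'^j) g_{kl}; with g_{kl} = δ_{kl} this is Σ_k (∂x^k/∂x'^i)(∂x^k/∂x'^j).
Jacobian: ∂x/∂u = cos(α), ∂x/∂v = -sin(α), ∂y/∂u = sin(α), ∂y/∂v = cos(α)
g'_{uu} = (cos(α))(cos(α)) + (sin(α))(sin(α)) = 1
g'_{uv} = (cos(α))(-sin(α)) + (sin(α))(cos(α)) = 0
g'_{vv} = (-sin(α))(-sin(α)) + (cos(α))(cos(α)) = 1
g'_{ij} = diag(1, 1)
The Euclidean metric is invariant under rotations.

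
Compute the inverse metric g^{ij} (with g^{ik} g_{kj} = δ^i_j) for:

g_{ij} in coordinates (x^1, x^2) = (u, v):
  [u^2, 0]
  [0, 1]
The metric is diagonal, so g^{ij} is diagonal with entries 1/g_{ii}: diag(1/(u^2), 1).
g^{ij}:
  [1/u^2, 0]
  [0, 1]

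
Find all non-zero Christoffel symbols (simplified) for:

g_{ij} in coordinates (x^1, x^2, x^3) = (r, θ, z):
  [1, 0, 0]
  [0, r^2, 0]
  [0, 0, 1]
Using Γ^k_{ij} = (1/2) g^{km} (∂_i g_{mj} + ∂_j g_{mi} - ∂_m g_{ij}); the metric is diagonal, so only the m = k term contributes.
Non-zero symbols (using the symmetry Γ^k_{ij} = Γ^k_{ji}):
Γ^r_{θ θ} = (1/2) g^{rr} (∂_θ g_{rθ} + ∂_θ g_{rθ} - ∂_r g_{θθ}) = (1/2)(1)((0) + (0) - (2*r)) = -r
Γ^θ_{r θ} = (1/2) g^{θθ} (∂_r g_{θθ} + ∂_θ g_{θr} - ∂_θ g_{rθ}) = (1/2)(1/r^2)((2*r) + (0) - (0)) = 1/r
All other Christoffel symbols are zero.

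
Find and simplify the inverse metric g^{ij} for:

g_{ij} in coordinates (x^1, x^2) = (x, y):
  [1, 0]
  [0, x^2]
The metric is diagonal, so g^{ij} is diagonal with entries 1/g_{ii}: diag(1, 1/(x^2)).
g^{ij}:
  [1, 0]
  [0, 1/x^2]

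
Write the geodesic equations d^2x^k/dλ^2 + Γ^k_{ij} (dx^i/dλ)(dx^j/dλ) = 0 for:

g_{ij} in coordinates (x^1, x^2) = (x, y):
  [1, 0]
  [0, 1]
Geodesic equation: d^2x^k/dλ^2 + Γ^k_{ij} (dx^i/dλ)(dx^j/dλ) = 0.
All Christoffel symbols vanish, so the geodesics are straight lines:
d^2x/dλ^2 = 0
d^2y/dλ^2 = 0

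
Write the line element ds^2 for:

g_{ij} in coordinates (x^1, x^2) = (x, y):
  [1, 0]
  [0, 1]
ds^2 = g_{ij} dx^i dx^j; only the non-zero components contribute.
ds^2 = dx^2 + dy^2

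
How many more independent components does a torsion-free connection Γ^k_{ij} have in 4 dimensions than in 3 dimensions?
Independent components in n dimensions: n × n(n+1)/2 = n^2(n+1)/2.
4D: 4 × 10 = 40
3D: 3 × 6 = 18
Difference = 40 - 18 = 22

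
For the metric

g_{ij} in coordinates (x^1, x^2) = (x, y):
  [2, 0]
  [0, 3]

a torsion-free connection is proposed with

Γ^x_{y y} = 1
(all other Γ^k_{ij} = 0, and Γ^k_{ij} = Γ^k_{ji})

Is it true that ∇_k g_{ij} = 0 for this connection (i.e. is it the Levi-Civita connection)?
Using ∇_k g_{ij} = ∂_k g_{ij} - Γ^m_{ki} g_{mj} - Γ^m_{kj} g_{im}:
∇_y g_{xy} = (0) - (0) - (2) = -2 ≠ 0
So the connection is not metric compatible (it is not the Levi-Civita connection).
No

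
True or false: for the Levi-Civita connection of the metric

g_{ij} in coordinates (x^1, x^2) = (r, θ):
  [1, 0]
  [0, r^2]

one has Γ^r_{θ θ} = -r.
Γ^r_{θ θ} = (1/2) g^{rr} (∂_θ g_{rθ} + ∂_θ g_{rθ} - ∂_r g_{θθ}) = (1/2)(1)((0) + (0) - (2*r)) = -r
This equals the proposed value -r.
True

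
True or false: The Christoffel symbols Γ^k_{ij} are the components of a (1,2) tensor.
Under a change of coordinates Γ picks up an inhomogeneous term ∂²x/∂x'∂x'; e.g. Γ = 0 in Cartesian coordinates but Γ^r_{θθ} = -r in polar coordinates on the same flat plane.
False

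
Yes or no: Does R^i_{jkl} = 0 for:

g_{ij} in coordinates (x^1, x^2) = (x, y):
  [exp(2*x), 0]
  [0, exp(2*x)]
Non-zero Christoffel symbols:
Γ^x_{x x} = 1
Γ^x_{y y} = -1
Γ^y_{x y} = 1
Ricci tensor: R_{xx} = 0, R_{xy} = 0, R_{yy} = 0
All R_{ij} vanish; in 2 dimensions the Riemann tensor is fully determined by the Ricci tensor, so R^i_{jkl} = 0: the metric is flat (curvilinear coordinates on flat space).
Yes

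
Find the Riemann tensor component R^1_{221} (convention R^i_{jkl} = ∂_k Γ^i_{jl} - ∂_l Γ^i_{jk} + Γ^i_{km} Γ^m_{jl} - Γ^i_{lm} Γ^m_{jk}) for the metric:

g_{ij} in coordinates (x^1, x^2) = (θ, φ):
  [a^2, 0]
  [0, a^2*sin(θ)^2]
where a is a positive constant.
Non-zero Christoffel symbols (Γ^k_{ij} = Γ^k_{ji}):
Γ^θ_{φ φ} = -sin(2*θ)/2
Γ^φ_{θ φ} = 1/tan(θ)
R^θ_{φ φ θ} = ∂_φ Γ^θ_{φ θ} - ∂_θ Γ^θ_{φ φ} + Γ^θ_{φ m} Γ^m_{φ θ} - Γ^θ_{θ m} Γ^m_{φ φ}
  = (0) - (-cos(2*θ)) + (-cos(θ)^2) - (0) = -sin(θ)^2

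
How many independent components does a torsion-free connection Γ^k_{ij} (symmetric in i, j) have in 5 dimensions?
Γ^k_{ij} has n choices for the upper index and n(n+1)/2 independent symmetric lower index pairs.
Total = 5 × 5×6/2 = 5 × 15 = 75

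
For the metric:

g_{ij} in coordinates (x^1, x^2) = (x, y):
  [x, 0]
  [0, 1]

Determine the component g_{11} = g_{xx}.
With x^1 = x, x^2 = y, g_{11} = g_{xx} is the row-1, column-1 entry of the matrix.
g_{11} = x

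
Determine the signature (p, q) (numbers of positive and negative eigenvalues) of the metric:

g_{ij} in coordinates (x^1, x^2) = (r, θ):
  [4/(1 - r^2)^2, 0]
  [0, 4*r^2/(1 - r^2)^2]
The metric is diagonal, so its eigenvalues are the diagonal entries: 4/(1 - r^2)^2, 4*r^2/(1 - r^2)^2 (at a generic point, where coordinate-dependent entries are positive).
2 positive, 0 negative.
(2, 0) - Riemannian (positive definite)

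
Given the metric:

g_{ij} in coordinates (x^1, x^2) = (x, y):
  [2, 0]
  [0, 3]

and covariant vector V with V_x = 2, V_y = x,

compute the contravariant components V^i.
Inverse metric (diagonal): g^{xx} = 1/2, g^{yy} = 1/3
V^i = g^{ij} V_j:
V^x = (1/2)(2) + (0)(x) = 1
V^y = (0)(2) + (1/3)(x) = x/3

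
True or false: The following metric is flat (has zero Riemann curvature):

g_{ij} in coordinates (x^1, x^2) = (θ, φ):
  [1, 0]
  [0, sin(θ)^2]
Non-zero Christoffel symbols:
Γ^θ_{φ φ} = -sin(2*θ)/2
Γ^φ_{θ φ} = 1/tan(θ)
Ricci tensor: R_{θθ} = 1, R_{θφ} = 0, R_{φφ} = sin(θ)^2
The Ricci tensor is non-zero, so the Riemann tensor is non-zero: not flat.
False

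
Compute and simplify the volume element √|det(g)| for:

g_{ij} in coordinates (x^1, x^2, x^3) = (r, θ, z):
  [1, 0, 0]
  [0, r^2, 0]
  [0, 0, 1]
det(g) = r^2
√|det(g)| = r
Volume element: dV = r dr dθ dz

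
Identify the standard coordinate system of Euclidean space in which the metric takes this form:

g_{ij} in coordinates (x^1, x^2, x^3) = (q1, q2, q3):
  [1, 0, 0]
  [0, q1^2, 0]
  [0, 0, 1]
The line element ds^2 = dq1^2 + q1^2 dq2^2 + dq3^2 is dr^2 + r^2 dθ^2 + dz^2 with q1 = r, q2 = θ, q3 = z.
cylindrical coordinates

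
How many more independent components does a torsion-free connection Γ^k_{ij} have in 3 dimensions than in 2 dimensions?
Independent components in n dimensions: n × n(n+1)/2 = n^2(n+1)/2.
3D: 3 × 6 = 18
2D: 2 × 3 = 6
Difference = 18 - 6 = 12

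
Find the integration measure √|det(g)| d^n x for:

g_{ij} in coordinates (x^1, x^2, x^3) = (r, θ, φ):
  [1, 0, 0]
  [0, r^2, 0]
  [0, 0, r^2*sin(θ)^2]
det(g) = r^4*sin(θ)^2
√|det(g)| = r^2*sin(θ) (taking 0 < θ < π so that |sin(θ)| = sin(θ))
Volume element: dV = r^2*sin(θ) dr dθ dφ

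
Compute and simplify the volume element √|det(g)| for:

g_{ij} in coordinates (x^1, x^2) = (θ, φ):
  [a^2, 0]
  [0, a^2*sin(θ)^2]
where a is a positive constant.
det(g) = a^4*sin(θ)^2
√|det(g)| = a^2*sin(θ) (taking 0 < θ < π so that |sin(θ)| = sin(θ))
Volume element: dV = a^2*sin(θ) dθ dφ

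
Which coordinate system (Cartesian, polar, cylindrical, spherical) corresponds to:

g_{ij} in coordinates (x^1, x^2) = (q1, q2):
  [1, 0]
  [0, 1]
All components are constant and the metric is the identity, i.e. orthonormal rectilinear coordinates.
Cartesian (2D) coordinates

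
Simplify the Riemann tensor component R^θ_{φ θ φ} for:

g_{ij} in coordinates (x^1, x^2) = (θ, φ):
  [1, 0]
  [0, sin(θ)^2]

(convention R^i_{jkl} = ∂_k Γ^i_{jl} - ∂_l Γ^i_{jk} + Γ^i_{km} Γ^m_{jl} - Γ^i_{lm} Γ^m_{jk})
Non-zero Christoffel symbols (Γ^k_{ij} = Γ^k_{ji}):
Γ^θ_{φ φ} = -sin(2*θ)/2
Γ^φ_{θ φ} = 1/tan(θ)
R^θ_{φ θ φ} = ∂_θ Γ^θ_{φ φ} - ∂_φ Γ^θ_{φ θ} + Γ^θ_{θ m} Γ^m_{φ φ} - Γ^θ_{φ m} Γ^m_{φ θ}
  = (-cos(2*θ)) - (0) + (0) - (-cos(θ)^2) = sin(θ)^2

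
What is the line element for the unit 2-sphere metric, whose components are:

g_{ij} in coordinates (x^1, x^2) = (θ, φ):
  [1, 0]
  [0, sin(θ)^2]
ds^2 = g_{ij} dx^i dx^j; only the non-zero components contribute.
ds^2 = dθ^2 + sin(θ)^2 dφ^2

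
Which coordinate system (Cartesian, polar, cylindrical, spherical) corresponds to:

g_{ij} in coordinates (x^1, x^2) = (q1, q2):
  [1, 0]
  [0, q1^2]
The line element ds^2 = dq1^2 + q1^2 dq2^2 is dr^2 + r^2 dθ^2 with q1 = r, q2 = θ.
polar coordinates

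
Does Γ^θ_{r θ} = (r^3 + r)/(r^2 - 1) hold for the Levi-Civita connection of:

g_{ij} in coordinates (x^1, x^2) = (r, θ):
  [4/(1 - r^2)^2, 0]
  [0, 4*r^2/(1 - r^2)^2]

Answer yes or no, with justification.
Γ^θ_{r θ} = (1/2) g^{θθ} (∂_r g_{θθ} + ∂_θ g_{θr} - ∂_θ g_{rθ}) = (1/2)((1 - r^2)^2/(4*r^2))((-8*(r^3 + r)/(r^2 - 1)^3) + (0) - (0)) = (-r^2 - 1)/(r^3 - r)
This differs from the proposed value (r^3 + r)/(r^2 - 1).
No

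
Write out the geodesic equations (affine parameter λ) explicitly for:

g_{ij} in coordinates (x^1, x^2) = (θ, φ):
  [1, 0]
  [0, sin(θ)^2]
Geodesic equation: d^2x^k/dλ^2 + Γ^k_{ij} (dx^i/dλ)(dx^j/dλ) = 0.
Non-zero Christoffel symbols:
Γ^θ_{φ φ} = -sin(2*θ)/2
Γ^φ_{θ φ} = 1/tan(θ)
Substituting (the symmetric pair Γ^k_{ij}, Γ^k_{ji} combines into a factor 2):
d^2θ/dλ^2 - (sin(2*θ)/2) (dφ/dλ)^2 = 0
d^2φ/dλ^2 + (2/tan(θ)) (dθ/dλ)(dφ/dλ) = 0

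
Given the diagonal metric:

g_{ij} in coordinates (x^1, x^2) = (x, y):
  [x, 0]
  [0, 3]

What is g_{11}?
With x^1 = x, x^2 = y, g_{11} = g_{xx} is the row-1, column-1 entry of the matrix.
g_{11} = x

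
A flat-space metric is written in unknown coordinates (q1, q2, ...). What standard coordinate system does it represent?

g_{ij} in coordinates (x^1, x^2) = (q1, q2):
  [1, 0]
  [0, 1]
All components are constant and the metric is the identity, i.e. orthonormal rectilinear coordinates.
Cartesian (2D) coordinates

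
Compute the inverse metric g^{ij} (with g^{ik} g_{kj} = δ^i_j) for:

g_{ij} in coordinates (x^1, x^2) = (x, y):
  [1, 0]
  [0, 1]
The metric is diagonal, so g^{ij} is diagonal with entries 1/g_{ii}: diag(1, 1).
g^{ij}:
  [1, 0]
  [0, 1]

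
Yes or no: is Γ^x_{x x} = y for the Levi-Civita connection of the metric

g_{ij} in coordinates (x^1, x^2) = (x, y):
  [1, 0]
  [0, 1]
Γ^x_{x x} = (1/2) g^{xx} (∂_x g_{xx} + ∂_x g_{xx} - ∂_x g_{xx}) = (1/2)(1)((0) + (0) - (0)) = 0
This differs from the proposed value y.
No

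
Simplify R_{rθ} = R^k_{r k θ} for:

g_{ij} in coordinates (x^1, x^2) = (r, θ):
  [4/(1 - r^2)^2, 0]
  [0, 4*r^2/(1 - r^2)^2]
Non-zero Christoffel symbols (Γ^k_{ij} = Γ^k_{ji}):
Γ^r_{r r} = 2*r/(1 - r^2)
Γ^r_{θ θ} = (r^3 + r)/(r^2 - 1)
Γ^θ_{r θ} = (-r^2 - 1)/(r^3 - r)
R^r_{r r θ} = 0 (a repeated index in an antisymmetric pair)
R^θ_{r θ θ} = 0 (a repeated index in an antisymmetric pair)
R_{rθ} = R^r_{r r θ} + R^θ_{r θ θ} = (0) + (0) = 0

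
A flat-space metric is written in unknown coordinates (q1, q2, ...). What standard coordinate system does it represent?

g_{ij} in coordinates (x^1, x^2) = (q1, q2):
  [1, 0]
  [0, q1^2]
The line element ds^2 = dq1^2 + q1^2 dq2^2 is dr^2 + r^2 dθ^2 with q1 = r, q2 = θ.
polar coordinates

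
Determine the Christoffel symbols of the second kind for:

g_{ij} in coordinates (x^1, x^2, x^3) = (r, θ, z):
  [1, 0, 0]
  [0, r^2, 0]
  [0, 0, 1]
Using Γ^k_{ij} = (1/2) g^{km} (∂_i g_{mj} + ∂_j g_{mi} - ∂_m g_{ij}); the metric is diagonal, so only the m = k term contributes.
Non-zero symbols (using the symmetry Γ^k_{ij} = Γ^k_{ji}):
Γ^r_{θ θ} = (1/2) g^{rr} (∂_θ g_{rθ} + ∂_θ g_{rθ} - ∂_r g_{θθ}) = (1/2)(1)((0) + (0) - (2*r)) = -r
Γ^θ_{r θ} = (1/2) g^{θθ} (∂_r g_{θθ} + ∂_θ g_{θr} - ∂_θ g_{rθ}) = (1/2)(1/r^2)((2*r) + (0) - (0)) = 1/r
All other Christoffel symbols are zero.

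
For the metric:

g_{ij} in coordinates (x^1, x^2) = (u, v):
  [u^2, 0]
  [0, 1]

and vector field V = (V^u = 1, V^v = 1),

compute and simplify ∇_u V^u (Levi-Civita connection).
Non-zero Christoffel symbols:
Γ^u_{u u} = 1/u
∇_u V^u = ∂_u V^u + Γ^u_{u j} V^j
  = (0) + (1/u)(1) + (0)(1)
  = 1/u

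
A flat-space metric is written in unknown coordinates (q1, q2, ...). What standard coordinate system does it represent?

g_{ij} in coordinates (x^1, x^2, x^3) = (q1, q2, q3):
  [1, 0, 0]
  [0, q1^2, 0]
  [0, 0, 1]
The line element ds^2 = dq1^2 + q1^2 dq2^2 + dq3^2 is dr^2 + r^2 dθ^2 + dz^2 with q1 = r, q2 = θ, q3 = z.
cylindrical coordinates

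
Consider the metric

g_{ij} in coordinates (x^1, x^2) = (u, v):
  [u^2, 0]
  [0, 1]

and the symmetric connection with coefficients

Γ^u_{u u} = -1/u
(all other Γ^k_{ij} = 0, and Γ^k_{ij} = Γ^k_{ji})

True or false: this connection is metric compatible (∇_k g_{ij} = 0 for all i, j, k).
Using ∇_k g_{ij} = ∂_k g_{ij} - Γ^m_{ki} g_{mj} - Γ^m_{kj} g_{im}:
∇_u g_{uu} = (2*u) - (-u) - (-u) = 4*u ≠ 0
So the connection is not metric compatible (it is not the Levi-Civita connection).
False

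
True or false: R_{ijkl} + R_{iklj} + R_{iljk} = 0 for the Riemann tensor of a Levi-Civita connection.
This is the first (algebraic) Bianchi identity.
True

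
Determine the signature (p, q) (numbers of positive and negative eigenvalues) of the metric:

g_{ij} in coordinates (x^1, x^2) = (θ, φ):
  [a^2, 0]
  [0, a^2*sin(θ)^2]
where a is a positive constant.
The metric is diagonal, so its eigenvalues are the diagonal entries: a^2, a^2*sin(θ)^2 (at a generic point, where coordinate-dependent entries are positive).
2 positive, 0 negative.
(2, 0) - Riemannian (positive definite)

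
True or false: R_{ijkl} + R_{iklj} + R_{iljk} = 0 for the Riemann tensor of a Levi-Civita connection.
This is the first (algebraic) Bianchi identity.
True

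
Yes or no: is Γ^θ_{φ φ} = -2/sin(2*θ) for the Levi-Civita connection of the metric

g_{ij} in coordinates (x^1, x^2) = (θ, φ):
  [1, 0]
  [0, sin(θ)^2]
Γ^θ_{φ φ} = (1/2) g^{θθ} (∂_φ g_{θφ} + ∂_φ g_{θφ} - ∂_θ g_{φφ}) = (1/2)(1)((0) + (0) - (sin(2*θ))) = -sin(2*θ)/2
This differs from the proposed value -2/sin(2*θ).
No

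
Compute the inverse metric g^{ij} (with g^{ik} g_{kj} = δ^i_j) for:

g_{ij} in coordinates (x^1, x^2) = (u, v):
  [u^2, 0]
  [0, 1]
The metric is diagonal, so g^{ij} is diagonal with entries 1/g_{ii}: diag(1/(u^2), 1).
g^{ij}:
  [1/u^2, 0]
  [0, 1]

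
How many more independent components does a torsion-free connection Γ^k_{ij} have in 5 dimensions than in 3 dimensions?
Independent components in n dimensions: n × n(n+1)/2 = n^2(n+1)/2.
5D: 5 × 15 = 75
3D: 3 × 6 = 18
Difference = 75 - 18 = 57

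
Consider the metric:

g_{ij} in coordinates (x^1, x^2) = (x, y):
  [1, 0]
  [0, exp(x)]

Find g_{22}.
With x^1 = x, x^2 = y, g_{22} = g_{yy} is the row-2, column-2 entry of the matrix.
g_{22} = exp(x)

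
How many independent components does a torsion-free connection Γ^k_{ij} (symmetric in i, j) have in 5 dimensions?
Γ^k_{ij} has n choices for the upper index and n(n+1)/2 independent symmetric lower index pairs.
Total = 5 × 5×6/2 = 5 × 15 = 75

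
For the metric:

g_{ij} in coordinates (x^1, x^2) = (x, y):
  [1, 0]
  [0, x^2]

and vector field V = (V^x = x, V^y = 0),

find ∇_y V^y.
Non-zero Christoffel symbols:
Γ^x_{y y} = -x
Γ^y_{x y} = 1/x
∇_y V^y = ∂_y V^y + Γ^y_{y j} V^j
  = (0) + (1/x)(x) + (0)(0)
  = 1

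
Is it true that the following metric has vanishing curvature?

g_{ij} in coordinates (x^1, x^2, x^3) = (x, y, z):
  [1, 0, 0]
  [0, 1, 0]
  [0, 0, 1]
All metric components are constant, so every Christoffel symbol vanishes and R^i_{jkl} = 0.
Yes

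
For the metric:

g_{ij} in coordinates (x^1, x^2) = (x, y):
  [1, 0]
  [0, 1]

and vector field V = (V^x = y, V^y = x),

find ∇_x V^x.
All Christoffel symbols are zero.
∇_x V^x = ∂_x V^x + Γ^x_{x j} V^j
  = (0) + (0)(y) + (0)(x)
  = 0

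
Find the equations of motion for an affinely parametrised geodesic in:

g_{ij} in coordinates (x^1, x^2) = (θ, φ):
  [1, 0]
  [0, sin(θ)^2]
Geodesic equation: d^2x^k/dλ^2 + Γ^k_{ij} (dx^i/dλ)(dx^j/dλ) = 0.
Non-zero Christoffel symbols:
Γ^θ_{φ φ} = -sin(2*θ)/2
Γ^φ_{θ φ} = 1/tan(θ)
Substituting (the symmetric pair Γ^k_{ij}, Γ^k_{ji} combines into a factor 2):
d^2θ/dλ^2 - (sin(2*θ)/2) (dφ/dλ)^2 = 0
d^2φ/dλ^2 + (2/tan(θ)) (dθ/dλ)(dφ/dλ) = 0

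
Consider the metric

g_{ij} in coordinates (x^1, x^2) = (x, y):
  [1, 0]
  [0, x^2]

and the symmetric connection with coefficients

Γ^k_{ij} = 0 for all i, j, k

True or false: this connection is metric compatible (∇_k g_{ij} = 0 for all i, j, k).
Using ∇_k g_{ij} = ∂_k g_{ij} - Γ^m_{ki} g_{mj} - Γ^m_{kj} g_{im}:
∇_x g_{yy} = (2*x) - (0) - (0) = 2*x ≠ 0
So the connection is not metric compatible (it is not the Levi-Civita connection).
False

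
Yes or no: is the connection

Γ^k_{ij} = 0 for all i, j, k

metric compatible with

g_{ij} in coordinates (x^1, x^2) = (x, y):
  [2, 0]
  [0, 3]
Using ∇_k g_{ij} = ∂_k g_{ij} - Γ^m_{ki} g_{mj} - Γ^m_{kj} g_{im}:
e.g. ∇_y g_{yy} = (0) - (0) - (0) = 0
Every component ∇_k g_{ij} vanishes: the connection is metric compatible.
Yes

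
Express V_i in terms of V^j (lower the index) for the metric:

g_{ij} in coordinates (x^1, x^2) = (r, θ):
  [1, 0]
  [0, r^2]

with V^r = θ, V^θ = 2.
V_i = g_{ij} V^j:
V_r = (1)(θ) + (0)(2) = θ
V_θ = (0)(θ) + (r^2)(2) = 2*r^2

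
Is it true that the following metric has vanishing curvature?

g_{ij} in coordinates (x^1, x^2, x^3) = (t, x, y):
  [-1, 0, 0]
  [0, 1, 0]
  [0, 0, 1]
All metric components are constant, so every Christoffel symbol vanishes and R^i_{jkl} = 0.
Yes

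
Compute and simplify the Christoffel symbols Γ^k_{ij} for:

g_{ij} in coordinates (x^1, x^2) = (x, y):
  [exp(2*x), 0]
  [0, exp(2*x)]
Using Γ^k_{ij} = (1/2) g^{km} (∂_i g_{mj} + ∂_j g_{mi} - ∂_m g_{ij}); the metric is diagonal, so only the m = k term contributes.
Non-zero symbols (using the symmetry Γ^k_{ij} = Γ^k_{ji}):
Γ^x_{x x} = (1/2) g^{xx} (∂_x g_{xx} + ∂_x g_{xx} - ∂_x g_{xx}) = (1/2)(exp(-2*x))((2*exp(2*x)) + (2*exp(2*x)) - (2*exp(2*x))) = 1
Γ^x_{y y} = (1/2) g^{xx} (∂_y g_{xy} + ∂_y g_{xy} - ∂_x g_{yy}) = (1/2)(exp(-2*x))((0) + (0) - (2*exp(2*x))) = -1
Γ^y_{x y} = (1/2) g^{yy} (∂_x g_{yy} + ∂_y g_{yx} - ∂_y g_{xy}) = (1/2)(exp(-2*x))((2*exp(2*x)) + (0) - (0)) = 1
All other Christoffel symbols are zero.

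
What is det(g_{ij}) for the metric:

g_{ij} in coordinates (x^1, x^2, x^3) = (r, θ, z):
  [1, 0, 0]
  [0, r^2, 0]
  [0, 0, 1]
Diagonal metric: det(g) = g_{11}·g_{22}·g_{33}
= (1)·(r^2)·(1)
det(g) = r^2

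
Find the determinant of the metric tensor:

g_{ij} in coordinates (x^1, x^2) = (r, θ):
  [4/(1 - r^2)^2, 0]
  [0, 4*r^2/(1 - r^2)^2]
For a 2×2 metric: det(g) = g_{11}·g_{22} - g_{12}·g_{21}
= (4/(1 - r^2)^2)·(4*r^2/(1 - r^2)^2) - (0)·(0)
= 16*r^2/(1 - r^2)^4 - 0
det(g) = 16*r^2/(1 - r^2)^4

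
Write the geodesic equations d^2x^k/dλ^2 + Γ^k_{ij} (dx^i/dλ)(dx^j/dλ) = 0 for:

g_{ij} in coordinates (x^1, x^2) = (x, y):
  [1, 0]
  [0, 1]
Geodesic equation: d^2x^k/dλ^2 + Γ^k_{ij} (dx^i/dλ)(dx^j/dλ) = 0.
All Christoffel symbols vanish, so the geodesics are straight lines:
d^2x/dλ^2 = 0
d^2y/dλ^2 = 0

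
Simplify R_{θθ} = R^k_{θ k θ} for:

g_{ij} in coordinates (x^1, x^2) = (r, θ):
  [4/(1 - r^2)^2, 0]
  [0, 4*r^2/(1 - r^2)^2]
Non-zero Christoffel symbols (Γ^k_{ij} = Γ^k_{ji}):
Γ^r_{r r} = 2*r/(1 - r^2)
Γ^r_{θ θ} = (r^3 + r)/(r^2 - 1)
Γ^θ_{r θ} = (-r^2 - 1)/(r^3 - r)
R^r_{θ r θ} = ∂_r Γ^r_{θ θ} - ∂_θ Γ^r_{θ r} + Γ^r_{r m} Γ^m_{θ θ} - Γ^r_{θ m} Γ^m_{θ r}
  = ((r^4 - 4*r^2 - 1)/(r^2 - 1)^2) - (0) + (-2*r^2*(r^2 + 1)/(r^2 - 1)^2) - (-(r^2 + 1)^2/(r^2 - 1)^2) = -4*r^2/(r^2 - 1)^2
R^θ_{θ θ θ} = 0 (a repeated index in an antisymmetric pair)
R_{θθ} = R^r_{θ r θ} + R^θ_{θ θ θ} = (-4*r^2/(r^2 - 1)^2) + (0) = -4*r^2/(r^2 - 1)^2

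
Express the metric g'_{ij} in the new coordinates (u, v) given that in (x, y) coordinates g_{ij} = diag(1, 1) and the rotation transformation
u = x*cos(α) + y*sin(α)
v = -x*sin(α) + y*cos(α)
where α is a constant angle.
Invert the transformation: x = u*cos(α) - v*sin(α), y = u*sin(α) + v*cos(α)
g'_{ij} = (∂x^k/∂x'^i)(∂x^l/∂x'^j) g_{kl}; with g_{kl} = δ_{kl} this is Σ_k (∂x^k/∂x'^i)(∂x^k/∂x'^j).
Jacobian: ∂x/∂u = cos(α), ∂x/∂v = -sin(α), ∂y/∂u = sin(α), ∂y/∂v = cos(α)
g'_{uu} = (cos(α))(cos(α)) + (sin(α))(sin(α)) = 1
g'_{uv} = (cos(α))(-sin(α)) + (sin(α))(cos(α)) = 0
g'_{vv} = (-sin(α))(-sin(α)) + (cos(α))(cos(α)) = 1
g'_{ij} = diag(1, 1)
The Euclidean metric is invariant under rotations.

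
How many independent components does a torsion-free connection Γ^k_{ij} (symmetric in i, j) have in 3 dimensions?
Γ^k_{ij} has n choices for the upper index and n(n+1)/2 independent symmetric lower index pairs.
Total = 3 × 3×4/2 = 3 × 6 = 18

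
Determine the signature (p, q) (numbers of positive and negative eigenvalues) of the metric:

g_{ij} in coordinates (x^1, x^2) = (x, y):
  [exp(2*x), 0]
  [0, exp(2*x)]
The metric is diagonal, so its eigenvalues are the diagonal entries: exp(2*x), exp(2*x) (at a generic point, where coordinate-dependent entries are positive).
2 positive, 0 negative.
(2, 0) - Riemannian (positive definite)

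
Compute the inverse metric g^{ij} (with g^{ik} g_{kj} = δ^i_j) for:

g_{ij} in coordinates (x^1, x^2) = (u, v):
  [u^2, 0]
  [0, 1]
The metric is diagonal, so g^{ij} is diagonal with entries 1/g_{ii}: diag(1/(u^2), 1).
g^{ij}:
  [1/u^2, 0]
  [0, 1]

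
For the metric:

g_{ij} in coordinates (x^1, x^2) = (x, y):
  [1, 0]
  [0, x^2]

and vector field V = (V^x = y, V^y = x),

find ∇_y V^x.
Non-zero Christoffel symbols:
Γ^x_{y y} = -x
Γ^y_{x y} = 1/x
∇_y V^x = ∂_y V^x + Γ^x_{y j} V^j
  = (1) + (0)(y) + (-x)(x)
  = 1 - x^2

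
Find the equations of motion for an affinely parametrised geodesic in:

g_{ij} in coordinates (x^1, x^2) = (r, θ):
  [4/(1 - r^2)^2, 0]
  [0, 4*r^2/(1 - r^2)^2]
Geodesic equation: d^2x^k/dλ^2 + Γ^k_{ij} (dx^i/dλ)(dx^j/dλ) = 0.
Non-zero Christoffel symbols:
Γ^r_{r r} = 2*r/(1 - r^2)
Γ^r_{θ θ} = (r^3 + r)/(r^2 - 1)
Γ^θ_{r θ} = (-r^2 - 1)/(r^3 - r)
Substituting (the symmetric pair Γ^k_{ij}, Γ^k_{ji} combines into a factor 2):
d^2r/dλ^2 + (2*r/(1 - r^2)) (dr/dλ)^2 + ((r^3 + r)/(r^2 - 1)) (dθ/dλ)^2 = 0
d^2θ/dλ^2 + ((-2*r^2 - 2)/(r^3 - r)) (dr/dλ)(dθ/dλ) = 0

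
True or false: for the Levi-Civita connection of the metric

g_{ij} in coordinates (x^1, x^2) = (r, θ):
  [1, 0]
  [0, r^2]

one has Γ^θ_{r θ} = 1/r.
Γ^θ_{r θ} = (1/2) g^{θθ} (∂_r g_{θθ} + ∂_θ g_{θr} - ∂_θ g_{rθ}) = (1/2)(1/r^2)((2*r) + (0) - (0)) = 1/r
This equals the proposed value 1/r.
True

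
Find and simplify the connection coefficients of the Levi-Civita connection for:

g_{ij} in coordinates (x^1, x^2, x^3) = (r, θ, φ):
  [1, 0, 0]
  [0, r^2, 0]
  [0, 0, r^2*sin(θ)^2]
Using Γ^k_{ij} = (1/2) g^{km} (∂_i g_{mj} + ∂_j g_{mi} - ∂_m g_{ij}); the metric is diagonal, so only the m = k term contributes.
Non-zero symbols (using the symmetry Γ^k_{ij} = Γ^k_{ji}):
Γ^r_{θ θ} = (1/2) g^{rr} (∂_θ g_{rθ} + ∂_θ g_{rθ} - ∂_r g_{θθ}) = (1/2)(1)((0) + (0) - (2*r)) = -r
Γ^r_{φ φ} = (1/2) g^{rr} (∂_φ g_{rφ} + ∂_φ g_{rφ} - ∂_r g_{φφ}) = (1/2)(1)((0) + (0) - (2*r*sin(θ)^2)) = -r*sin(θ)^2
Γ^θ_{r θ} = (1/2) g^{θθ} (∂_r g_{θθ} + ∂_θ g_{θr} - ∂_θ g_{rθ}) = (1/2)(1/r^2)((2*r) + (0) - (0)) = 1/r
Γ^θ_{φ φ} = (1/2) g^{θθ} (∂_φ g_{θφ} + ∂_φ g_{θφ} - ∂_θ g_{φφ}) = (1/2)(1/r^2)((0) + (0) - (r^2*sin(2*θ))) = -sin(2*θ)/2
Γ^φ_{r φ} = (1/2) g^{φφ} (∂_r g_{φφ} + ∂_φ g_{φr} - ∂_φ g_{rφ}) = (1/2)(1/(r^2*sin(θ)^2))((2*r*sin(θ)^2) + (0) - (0)) = 1/r
Γ^φ_{θ φ} = (1/2) g^{φφ} (∂_θ g_{φφ} + ∂_φ g_{φθ} - ∂_φ g_{θφ}) = (1/2)(1/(r^2*sin(θ)^2))((r^2*sin(2*θ)) + (0) - (0)) = 1/tan(θ)
All other Christoffel symbols are zero.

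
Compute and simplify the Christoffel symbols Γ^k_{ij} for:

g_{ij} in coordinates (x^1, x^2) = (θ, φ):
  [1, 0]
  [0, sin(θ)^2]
Using Γ^k_{ij} = (1/2) g^{km} (∂_i g_{mj} + ∂_j g_{mi} - ∂_m g_{ij}); the metric is diagonal, so only the m = k term contributes.
Non-zero symbols (using the symmetry Γ^k_{ij} = Γ^k_{ji}):
Γ^θ_{φ φ} = (1/2) g^{θθ} (∂_φ g_{θφ} + ∂_φ g_{θφ} - ∂_θ g_{φφ}) = (1/2)(1)((0) + (0) - (sin(2*θ))) = -sin(2*θ)/2
Γ^φ_{θ φ} = (1/2) g^{φφ} (∂_θ g_{φφ} + ∂_φ g_{φθ} - ∂_φ g_{θφ}) = (1/2)(1/sin(θ)^2)((sin(2*θ)) + (0) - (0)) = 1/tan(θ)
All other Christoffel symbols are zero.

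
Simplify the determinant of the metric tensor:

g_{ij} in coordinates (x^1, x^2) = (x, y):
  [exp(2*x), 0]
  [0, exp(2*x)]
For a 2×2 metric: det(g) = g_{11}·g_{22} - g_{12}·g_{21}
= (exp(2*x))·(exp(2*x)) - (0)·(0)
= exp(4*x) - 0
det(g) = exp(4*x)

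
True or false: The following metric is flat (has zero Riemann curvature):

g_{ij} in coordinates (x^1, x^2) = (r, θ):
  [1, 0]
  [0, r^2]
Non-zero Christoffel symbols:
Γ^r_{θ θ} = -r
Γ^θ_{r θ} = 1/r
Ricci tensor: R_{rr} = 0, R_{rθ} = 0, R_{θθ} = 0
All R_{ij} vanish; in 2 dimensions the Riemann tensor is fully determined by the Ricci tensor, so R^i_{jkl} = 0: the metric is flat (curvilinear coordinates on flat space).
True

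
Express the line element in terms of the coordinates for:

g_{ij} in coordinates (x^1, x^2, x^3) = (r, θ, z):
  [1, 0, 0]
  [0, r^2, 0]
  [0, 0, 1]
ds^2 = g_{ij} dx^i dx^j; only the non-zero components contribute.
ds^2 = dr^2 + r^2 dθ^2 + dz^2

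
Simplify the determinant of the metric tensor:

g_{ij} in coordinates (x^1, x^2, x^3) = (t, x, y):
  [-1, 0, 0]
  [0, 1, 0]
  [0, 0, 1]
Diagonal metric: det(g) = g_{11}·g_{22}·g_{33}
= (-1)·(1)·(1)
det(g) = -1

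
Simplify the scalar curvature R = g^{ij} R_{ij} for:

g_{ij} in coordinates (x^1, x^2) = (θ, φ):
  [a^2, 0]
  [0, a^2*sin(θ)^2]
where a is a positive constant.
Non-zero Christoffel symbols (Γ^k_{ij} = Γ^k_{ji}):
Γ^θ_{φ φ} = -sin(2*θ)/2
Γ^φ_{θ φ} = 1/tan(θ)
Ricci tensor (R_{ij} = R^k_{ikj}): R_{θθ} = 1, R_{θφ} = 0, R_{φφ} = sin(θ)^2
Inverse metric: g^{θθ} = 1/a^2, g^{φφ} = 1/(a^2*sin(θ)^2)
R = g^{ij} R_{ij} = (1/a^2)(1) + (1/(a^2*sin(θ)^2))(sin(θ)^2) = 2/a^2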